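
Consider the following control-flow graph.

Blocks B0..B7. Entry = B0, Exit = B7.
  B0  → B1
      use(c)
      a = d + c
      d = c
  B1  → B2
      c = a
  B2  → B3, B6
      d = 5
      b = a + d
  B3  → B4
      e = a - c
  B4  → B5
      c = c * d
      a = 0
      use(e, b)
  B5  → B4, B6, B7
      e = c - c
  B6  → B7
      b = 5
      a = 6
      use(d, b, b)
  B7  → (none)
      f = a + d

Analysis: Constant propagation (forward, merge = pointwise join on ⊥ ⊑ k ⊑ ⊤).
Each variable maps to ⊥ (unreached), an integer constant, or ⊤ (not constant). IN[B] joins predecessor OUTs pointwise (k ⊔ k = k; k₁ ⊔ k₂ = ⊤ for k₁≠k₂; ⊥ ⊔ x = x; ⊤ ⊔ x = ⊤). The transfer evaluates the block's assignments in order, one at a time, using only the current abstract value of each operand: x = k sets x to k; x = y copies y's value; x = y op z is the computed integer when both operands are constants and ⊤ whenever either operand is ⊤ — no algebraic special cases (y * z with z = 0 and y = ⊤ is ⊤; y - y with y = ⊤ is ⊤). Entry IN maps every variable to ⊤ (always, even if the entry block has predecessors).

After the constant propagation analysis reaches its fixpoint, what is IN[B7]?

Fixpoint table:
  B0: | IN=(all ⊤) | OUT=(all ⊤)
  B1: | IN=(all ⊤) | OUT=(all ⊤)
  B2: | IN=(all ⊤) | OUT={d:5; rest ⊤}
  B3: | IN={d:5; rest ⊤} | OUT={d:5; rest ⊤}
  B4: | IN={d:5; rest ⊤} | OUT={a:0, d:5; rest ⊤}
  B5: | IN={a:0, d:5; rest ⊤} | OUT={a:0, d:5; rest ⊤}
  B6: | IN={d:5; rest ⊤} | OUT={a:6, b:5, d:5; rest ⊤}
  B7: | IN={d:5; rest ⊤} | OUT={d:5; rest ⊤}

Merge at B7: IN[B7] = OUT[B5] ⊔ OUT[B6] = {a: ⊤, b: ⊤, c: ⊤, d: 5, e: ⊤, f: ⊤}

Answer: {a: ⊤, b: ⊤, c: ⊤, d: 5, e: ⊤, f: ⊤}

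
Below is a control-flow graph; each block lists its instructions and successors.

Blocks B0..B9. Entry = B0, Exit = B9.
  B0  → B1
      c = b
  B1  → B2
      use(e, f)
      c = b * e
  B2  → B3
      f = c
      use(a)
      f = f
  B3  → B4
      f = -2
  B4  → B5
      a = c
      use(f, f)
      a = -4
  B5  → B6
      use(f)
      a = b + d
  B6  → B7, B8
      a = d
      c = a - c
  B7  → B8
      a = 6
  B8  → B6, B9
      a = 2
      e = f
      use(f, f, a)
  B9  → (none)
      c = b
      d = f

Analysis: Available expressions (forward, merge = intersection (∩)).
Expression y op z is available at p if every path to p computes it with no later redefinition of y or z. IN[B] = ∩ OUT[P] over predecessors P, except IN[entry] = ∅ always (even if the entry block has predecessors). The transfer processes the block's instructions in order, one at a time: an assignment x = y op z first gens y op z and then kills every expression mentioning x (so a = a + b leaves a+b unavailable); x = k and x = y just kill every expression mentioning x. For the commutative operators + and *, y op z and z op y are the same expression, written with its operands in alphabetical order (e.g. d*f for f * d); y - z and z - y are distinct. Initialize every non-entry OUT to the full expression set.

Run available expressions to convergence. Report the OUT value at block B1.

Answer: {b*e}

Working:
Fixpoint table:
  B0:  IN={}  OUT={}
  B1:  IN={}  OUT={b*e}
  B2:  IN={b*e}  OUT={b*e}
  B3:  IN={b*e}  OUT={b*e}
  B4:  IN={b*e}  OUT={b*e}
  B5:  IN={b*e}  OUT={b*e, b+d}
  B6:  IN={b+d}  OUT={b+d}
  B7:  IN={b+d}  OUT={b+d}
  B8:  IN={b+d}  OUT={b+d}
  B9:  IN={b+d}  OUT={}

Merge at B1: IN[B1] = OUT[B0] = {}
Applying B1's transfer function to that IN value gives OUT[B1] (row B1 above).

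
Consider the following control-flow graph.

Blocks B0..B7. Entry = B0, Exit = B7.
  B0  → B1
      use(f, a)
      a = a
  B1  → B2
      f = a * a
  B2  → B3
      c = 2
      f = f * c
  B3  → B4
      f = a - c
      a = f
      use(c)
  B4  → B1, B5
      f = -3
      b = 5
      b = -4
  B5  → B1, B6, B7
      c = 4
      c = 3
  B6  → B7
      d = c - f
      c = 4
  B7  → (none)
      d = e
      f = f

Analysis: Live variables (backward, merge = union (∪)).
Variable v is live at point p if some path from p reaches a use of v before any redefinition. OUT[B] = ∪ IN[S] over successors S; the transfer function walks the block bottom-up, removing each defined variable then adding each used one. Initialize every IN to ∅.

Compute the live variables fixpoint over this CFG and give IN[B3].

Answer: {a, c, e}

Trace:
Fixpoint table:
  B0:  IN={a, e, f}  OUT={a, e}
  B1:  IN={a, e}  OUT={a, e, f}
  B2:  IN={a, e, f}  OUT={a, c, e}
  B3:  IN={a, c, e}  OUT={a, e}
  B4:  IN={a, e}  OUT={a, e, f}
  B5:  IN={a, e, f}  OUT={a, c, e, f}
  B6:  IN={c, e, f}  OUT={e, f}
  B7:  IN={e, f}  OUT={}

Merge at B3: OUT[B3] = IN[B4] = {a, e}
Applying B3's transfer function to that OUT value gives IN[B3] (row B3 above).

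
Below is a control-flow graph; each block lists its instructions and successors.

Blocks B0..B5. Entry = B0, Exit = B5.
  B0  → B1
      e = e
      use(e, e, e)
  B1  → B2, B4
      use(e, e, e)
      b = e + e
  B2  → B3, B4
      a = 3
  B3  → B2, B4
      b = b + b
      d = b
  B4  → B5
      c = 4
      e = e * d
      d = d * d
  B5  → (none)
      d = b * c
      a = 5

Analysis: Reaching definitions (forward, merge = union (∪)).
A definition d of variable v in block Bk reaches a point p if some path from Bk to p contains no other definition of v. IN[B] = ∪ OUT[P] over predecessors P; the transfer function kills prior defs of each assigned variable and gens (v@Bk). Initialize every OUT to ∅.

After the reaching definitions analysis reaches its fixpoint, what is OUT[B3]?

Per-block solution:
  B0: | IN={} | OUT={e@B0}
  B1: | IN={e@B0} | OUT={b@B1, e@B0}
  B2: | IN={a@B2, b@B1, b@B3, d@B3, e@B0} | OUT={a@B2, b@B1, b@B3, d@B3, e@B0}
  B3: | IN={a@B2, b@B1, b@B3, d@B3, e@B0} | OUT={a@B2, b@B3, d@B3, e@B0}
  B4: | IN={a@B2, b@B1, b@B3, d@B3, e@B0} | OUT={a@B2, b@B1, b@B3, c@B4, d@B4, e@B4}
  B5: | IN={a@B2, b@B1, b@B3, c@B4, d@B4, e@B4} | OUT={a@B5, b@B1, b@B3, c@B4, d@B5, e@B4}

Merge at B3: IN[B3] = OUT[B2] = {a@B2, b@B1, b@B3, d@B3, e@B0}
Applying B3's transfer function to that IN value gives OUT[B3] (row B3 above).

Answer: {a@B2, b@B3, d@B3, e@B0}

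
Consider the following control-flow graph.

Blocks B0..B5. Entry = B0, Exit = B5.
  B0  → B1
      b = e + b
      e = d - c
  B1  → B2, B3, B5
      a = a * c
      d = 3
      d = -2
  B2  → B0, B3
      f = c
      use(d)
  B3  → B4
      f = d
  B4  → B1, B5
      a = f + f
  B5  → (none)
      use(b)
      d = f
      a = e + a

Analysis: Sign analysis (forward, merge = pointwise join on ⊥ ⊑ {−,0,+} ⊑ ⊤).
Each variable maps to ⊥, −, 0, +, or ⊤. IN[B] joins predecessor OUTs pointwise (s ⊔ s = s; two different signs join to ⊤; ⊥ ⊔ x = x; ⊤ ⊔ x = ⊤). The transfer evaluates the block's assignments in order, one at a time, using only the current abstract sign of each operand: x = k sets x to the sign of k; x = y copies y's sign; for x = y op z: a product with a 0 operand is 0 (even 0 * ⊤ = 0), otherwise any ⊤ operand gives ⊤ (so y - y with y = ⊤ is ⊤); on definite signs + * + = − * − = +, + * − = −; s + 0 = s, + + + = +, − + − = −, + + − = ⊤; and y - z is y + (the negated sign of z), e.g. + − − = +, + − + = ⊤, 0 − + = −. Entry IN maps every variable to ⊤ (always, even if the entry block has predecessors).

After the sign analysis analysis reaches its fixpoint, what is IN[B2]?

Answer: {a: ⊤, b: ⊤, c: ⊤, d: -, e: ⊤, f: ⊤}

Trace:
Fixpoint table:
  B0: | IN=(all ⊤) | OUT=(all ⊤)
  B1: | IN=(all ⊤) | OUT={d:-; rest ⊤}
  B2: | IN={d:-; rest ⊤} | OUT={d:-; rest ⊤}
  B3: | IN={d:-; rest ⊤} | OUT={d:-, f:-; rest ⊤}
  B4: | IN={d:-, f:-; rest ⊤} | OUT={a:-, d:-, f:-; rest ⊤}
  B5: | IN={d:-; rest ⊤} | OUT=(all ⊤)

Merge at B2: IN[B2] = OUT[B1] = {a: ⊤, b: ⊤, c: ⊤, d: -, e: ⊤, f: ⊤}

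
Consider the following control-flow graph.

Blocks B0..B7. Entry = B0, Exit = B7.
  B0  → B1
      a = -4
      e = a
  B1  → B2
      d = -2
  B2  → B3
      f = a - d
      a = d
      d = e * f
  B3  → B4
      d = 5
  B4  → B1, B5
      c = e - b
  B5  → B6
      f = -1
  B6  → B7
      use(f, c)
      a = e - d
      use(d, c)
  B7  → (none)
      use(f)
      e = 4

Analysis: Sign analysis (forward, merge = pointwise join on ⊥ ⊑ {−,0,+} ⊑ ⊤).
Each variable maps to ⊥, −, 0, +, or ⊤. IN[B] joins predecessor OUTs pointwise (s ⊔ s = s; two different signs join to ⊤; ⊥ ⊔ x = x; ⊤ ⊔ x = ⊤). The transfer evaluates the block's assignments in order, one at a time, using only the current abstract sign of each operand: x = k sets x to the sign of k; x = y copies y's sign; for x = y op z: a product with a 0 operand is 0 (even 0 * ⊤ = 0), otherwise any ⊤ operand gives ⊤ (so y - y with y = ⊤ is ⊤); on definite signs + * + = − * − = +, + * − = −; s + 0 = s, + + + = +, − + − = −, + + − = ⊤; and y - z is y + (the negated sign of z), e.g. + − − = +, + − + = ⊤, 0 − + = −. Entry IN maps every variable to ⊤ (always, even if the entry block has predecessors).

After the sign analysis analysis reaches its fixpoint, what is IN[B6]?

Answer: {a: -, b: ⊤, c: ⊤, d: +, e: -, f: -}

Working:
Fixpoint table:
  B0: | IN=(all ⊤) | OUT={a:-, e:-; rest ⊤}
  B1: | IN={a:-, e:-; rest ⊤} | OUT={a:-, d:-, e:-; rest ⊤}
  B2: | IN={a:-, d:-, e:-; rest ⊤} | OUT={a:-, e:-; rest ⊤}
  B3: | IN={a:-, e:-; rest ⊤} | OUT={a:-, d:+, e:-; rest ⊤}
  B4: | IN={a:-, d:+, e:-; rest ⊤} | OUT={a:-, d:+, e:-; rest ⊤}
  B5: | IN={a:-, d:+, e:-; rest ⊤} | OUT={a:-, d:+, e:-, f:-; rest ⊤}
  B6: | IN={a:-, d:+, e:-, f:-; rest ⊤} | OUT={a:-, d:+, e:-, f:-; rest ⊤}
  B7: | IN={a:-, d:+, e:-, f:-; rest ⊤} | OUT={a:-, d:+, e:+, f:-; rest ⊤}

Merge at B6: IN[B6] = OUT[B5] = {a: -, b: ⊤, c: ⊤, d: +, e: -, f: -}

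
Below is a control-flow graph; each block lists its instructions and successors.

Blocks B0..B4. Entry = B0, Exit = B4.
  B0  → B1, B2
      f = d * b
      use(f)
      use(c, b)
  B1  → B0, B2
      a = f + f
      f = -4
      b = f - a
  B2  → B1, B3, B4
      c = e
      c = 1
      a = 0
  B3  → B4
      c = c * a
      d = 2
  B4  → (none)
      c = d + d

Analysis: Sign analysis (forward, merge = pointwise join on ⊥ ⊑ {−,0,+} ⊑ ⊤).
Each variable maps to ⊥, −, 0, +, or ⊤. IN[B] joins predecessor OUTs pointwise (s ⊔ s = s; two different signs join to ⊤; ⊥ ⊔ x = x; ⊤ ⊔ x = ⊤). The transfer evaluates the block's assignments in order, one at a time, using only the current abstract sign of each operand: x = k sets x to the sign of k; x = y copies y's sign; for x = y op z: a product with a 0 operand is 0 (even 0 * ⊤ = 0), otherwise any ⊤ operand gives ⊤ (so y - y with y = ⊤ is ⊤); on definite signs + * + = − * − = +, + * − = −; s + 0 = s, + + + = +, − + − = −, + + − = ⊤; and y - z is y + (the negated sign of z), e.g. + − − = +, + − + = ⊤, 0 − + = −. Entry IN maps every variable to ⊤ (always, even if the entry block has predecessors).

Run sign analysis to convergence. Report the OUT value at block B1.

Answer: {a: ⊤, b: ⊤, c: ⊤, d: ⊤, e: ⊤, f: -}

Trace:
Per-block solution:
  B0:   IN=(all ⊤)   OUT=(all ⊤)
  B1:   IN=(all ⊤)   OUT={f:-; rest ⊤}
  B2:   IN=(all ⊤)   OUT={a:0, c:+; rest ⊤}
  B3:   IN={a:0, c:+; rest ⊤}   OUT={a:0, c:0, d:+; rest ⊤}
  B4:   IN={a:0; rest ⊤}   OUT={a:0; rest ⊤}

Merge at B1: IN[B1] = OUT[B0] ⊔ OUT[B2] = {a: ⊤, b: ⊤, c: ⊤, d: ⊤, e: ⊤, f: ⊤}
Applying B1's transfer function to that IN value gives OUT[B1] (row B1 above).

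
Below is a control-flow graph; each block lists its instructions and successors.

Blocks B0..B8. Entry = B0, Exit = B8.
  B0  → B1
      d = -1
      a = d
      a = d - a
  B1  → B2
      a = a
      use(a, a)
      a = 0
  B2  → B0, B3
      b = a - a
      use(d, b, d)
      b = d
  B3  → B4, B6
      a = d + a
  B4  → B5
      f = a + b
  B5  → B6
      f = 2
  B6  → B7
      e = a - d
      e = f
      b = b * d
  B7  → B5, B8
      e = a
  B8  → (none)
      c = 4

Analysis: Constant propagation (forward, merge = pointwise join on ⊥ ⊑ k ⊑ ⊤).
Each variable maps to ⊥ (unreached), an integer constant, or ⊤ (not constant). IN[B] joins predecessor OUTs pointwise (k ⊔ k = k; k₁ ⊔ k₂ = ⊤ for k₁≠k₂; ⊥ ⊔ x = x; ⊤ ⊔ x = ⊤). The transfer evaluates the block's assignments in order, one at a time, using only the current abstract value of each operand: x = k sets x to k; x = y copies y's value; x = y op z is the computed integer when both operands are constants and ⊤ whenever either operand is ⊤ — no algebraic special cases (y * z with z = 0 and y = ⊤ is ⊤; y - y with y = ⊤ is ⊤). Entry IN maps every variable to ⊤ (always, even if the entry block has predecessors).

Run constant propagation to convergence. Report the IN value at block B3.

Per-block solution:
  B0: | IN=(all ⊤) | OUT={a:0, d:-1; rest ⊤}
  B1: | IN={a:0, d:-1; rest ⊤} | OUT={a:0, d:-1; rest ⊤}
  B2: | IN={a:0, d:-1; rest ⊤} | OUT={a:0, b:-1, d:-1; rest ⊤}
  B3: | IN={a:0, b:-1, d:-1; rest ⊤} | OUT={a:-1, b:-1, d:-1; rest ⊤}
  B4: | IN={a:-1, b:-1, d:-1; rest ⊤} | OUT={a:-1, b:-1, d:-1, f:-2; rest ⊤}
  B5: | IN={a:-1, d:-1; rest ⊤} | OUT={a:-1, d:-1, f:2; rest ⊤}
  B6: | IN={a:-1, d:-1; rest ⊤} | OUT={a:-1, d:-1; rest ⊤}
  B7: | IN={a:-1, d:-1; rest ⊤} | OUT={a:-1, d:-1, e:-1; rest ⊤}
  B8: | IN={a:-1, d:-1, e:-1; rest ⊤} | OUT={a:-1, c:4, d:-1, e:-1; rest ⊤}

Merge at B3: IN[B3] = OUT[B2] = {a: 0, b: -1, c: ⊤, d: -1, e: ⊤, f: ⊤}

Answer: {a: 0, b: -1, c: ⊤, d: -1, e: ⊤, f: ⊤}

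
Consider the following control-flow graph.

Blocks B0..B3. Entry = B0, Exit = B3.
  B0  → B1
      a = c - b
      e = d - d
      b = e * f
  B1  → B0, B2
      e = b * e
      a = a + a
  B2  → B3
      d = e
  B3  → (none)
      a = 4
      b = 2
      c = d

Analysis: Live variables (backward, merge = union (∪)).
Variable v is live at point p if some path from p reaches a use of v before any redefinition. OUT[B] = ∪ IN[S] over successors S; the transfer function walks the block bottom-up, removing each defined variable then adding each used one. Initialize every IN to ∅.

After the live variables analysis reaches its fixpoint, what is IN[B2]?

Converged values:
  B0:  IN={b, c, d, f}  OUT={a, b, c, d, e, f}
  B1:  IN={a, b, c, d, e, f}  OUT={b, c, d, e, f}
  B2:  IN={e}  OUT={d}
  B3:  IN={d}  OUT={}

Merge at B2: OUT[B2] = IN[B3] = {d}
Applying B2's transfer function to that OUT value gives IN[B2] (row B2 above).

Answer: {e}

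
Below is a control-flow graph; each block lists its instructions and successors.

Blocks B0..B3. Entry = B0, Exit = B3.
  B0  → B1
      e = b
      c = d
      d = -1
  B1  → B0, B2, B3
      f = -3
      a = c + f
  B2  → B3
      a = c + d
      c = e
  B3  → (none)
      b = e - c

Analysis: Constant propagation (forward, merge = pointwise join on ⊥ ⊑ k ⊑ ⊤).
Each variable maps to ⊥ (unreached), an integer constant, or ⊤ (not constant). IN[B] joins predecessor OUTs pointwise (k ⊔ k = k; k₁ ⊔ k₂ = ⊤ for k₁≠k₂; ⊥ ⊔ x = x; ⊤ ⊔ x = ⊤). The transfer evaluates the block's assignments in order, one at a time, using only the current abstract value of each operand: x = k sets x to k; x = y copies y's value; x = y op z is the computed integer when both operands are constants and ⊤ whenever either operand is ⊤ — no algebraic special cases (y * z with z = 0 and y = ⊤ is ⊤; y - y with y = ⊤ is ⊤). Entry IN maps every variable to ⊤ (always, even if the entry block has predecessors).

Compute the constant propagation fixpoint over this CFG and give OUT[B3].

Converged values:
  B0:   IN=(all ⊤)   OUT={d:-1; rest ⊤}
  B1:   IN={d:-1; rest ⊤}   OUT={d:-1, f:-3; rest ⊤}
  B2:   IN={d:-1, f:-3; rest ⊤}   OUT={d:-1, f:-3; rest ⊤}
  B3:   IN={d:-1, f:-3; rest ⊤}   OUT={d:-1, f:-3; rest ⊤}

Merge at B3: IN[B3] = OUT[B1] ⊔ OUT[B2] = {a: ⊤, b: ⊤, c: ⊤, d: -1, e: ⊤, f: -3}
Applying B3's transfer function to that IN value gives OUT[B3] (row B3 above).

Answer: {a: ⊤, b: ⊤, c: ⊤, d: -1, e: ⊤, f: -3}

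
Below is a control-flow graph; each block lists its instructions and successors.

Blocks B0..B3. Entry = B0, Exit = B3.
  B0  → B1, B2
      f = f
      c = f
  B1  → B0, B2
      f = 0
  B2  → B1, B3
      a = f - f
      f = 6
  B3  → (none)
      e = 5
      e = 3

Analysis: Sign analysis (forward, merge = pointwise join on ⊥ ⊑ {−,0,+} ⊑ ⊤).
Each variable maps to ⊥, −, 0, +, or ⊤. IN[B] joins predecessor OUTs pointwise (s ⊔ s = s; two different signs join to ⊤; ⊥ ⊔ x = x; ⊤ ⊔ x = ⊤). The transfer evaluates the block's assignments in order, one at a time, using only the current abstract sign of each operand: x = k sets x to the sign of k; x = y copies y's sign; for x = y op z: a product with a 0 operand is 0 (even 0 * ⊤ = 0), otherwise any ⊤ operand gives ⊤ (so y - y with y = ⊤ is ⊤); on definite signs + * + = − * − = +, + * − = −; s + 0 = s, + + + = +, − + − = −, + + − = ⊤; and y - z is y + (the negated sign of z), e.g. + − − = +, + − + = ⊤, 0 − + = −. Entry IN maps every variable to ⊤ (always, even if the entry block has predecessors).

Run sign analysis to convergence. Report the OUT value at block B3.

Answer: {a: ⊤, b: ⊤, c: ⊤, d: ⊤, e: +, f: +}

Working:
Converged values:
  B0:   IN=(all ⊤)   OUT=(all ⊤)
  B1:   IN=(all ⊤)   OUT={f:0; rest ⊤}
  B2:   IN=(all ⊤)   OUT={f:+; rest ⊤}
  B3:   IN={f:+; rest ⊤}   OUT={e:+, f:+; rest ⊤}

Merge at B3: IN[B3] = OUT[B2] = {a: ⊤, b: ⊤, c: ⊤, d: ⊤, e: ⊤, f: +}
Applying B3's transfer function to that IN value gives OUT[B3] (row B3 above).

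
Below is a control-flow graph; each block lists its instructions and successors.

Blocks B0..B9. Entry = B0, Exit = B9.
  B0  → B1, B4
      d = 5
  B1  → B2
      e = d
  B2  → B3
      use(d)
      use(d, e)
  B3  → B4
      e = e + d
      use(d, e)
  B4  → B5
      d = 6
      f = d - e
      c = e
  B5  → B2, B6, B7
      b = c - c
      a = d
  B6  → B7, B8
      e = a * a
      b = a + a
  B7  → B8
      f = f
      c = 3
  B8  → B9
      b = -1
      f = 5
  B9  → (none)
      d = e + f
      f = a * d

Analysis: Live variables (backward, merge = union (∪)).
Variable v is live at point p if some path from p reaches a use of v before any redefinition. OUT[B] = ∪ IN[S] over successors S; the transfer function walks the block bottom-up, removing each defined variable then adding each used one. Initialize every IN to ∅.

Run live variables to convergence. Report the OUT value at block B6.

Per-block solution:
  B0: | IN={e} | OUT={d, e}
  B1: | IN={d} | OUT={d, e}
  B2: | IN={d, e} | OUT={d, e}
  B3: | IN={d, e} | OUT={e}
  B4: | IN={e} | OUT={c, d, e, f}
  B5: | IN={c, d, e, f} | OUT={a, d, e, f}
  B6: | IN={a, f} | OUT={a, e, f}
  B7: | IN={a, e, f} | OUT={a, e}
  B8: | IN={a, e} | OUT={a, e, f}
  B9: | IN={a, e, f} | OUT={}

Merge at B6: OUT[B6] = IN[B7] ⊔ IN[B8] = {a, e, f}

Answer: {a, e, f}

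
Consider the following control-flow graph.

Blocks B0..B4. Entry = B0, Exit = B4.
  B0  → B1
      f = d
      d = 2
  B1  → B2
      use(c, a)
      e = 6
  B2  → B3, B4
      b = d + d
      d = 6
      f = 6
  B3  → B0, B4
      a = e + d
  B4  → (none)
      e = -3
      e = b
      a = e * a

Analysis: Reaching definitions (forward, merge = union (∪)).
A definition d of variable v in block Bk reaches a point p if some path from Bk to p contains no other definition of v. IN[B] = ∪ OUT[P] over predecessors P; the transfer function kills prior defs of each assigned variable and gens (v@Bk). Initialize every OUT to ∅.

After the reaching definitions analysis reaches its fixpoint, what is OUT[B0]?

Converged values:
  B0:   IN={a@B3, b@B2, d@B2, e@B1, f@B2}   OUT={a@B3, b@B2, d@B0, e@B1, f@B0}
  B1:   IN={a@B3, b@B2, d@B0, e@B1, f@B0}   OUT={a@B3, b@B2, d@B0, e@B1, f@B0}
  B2:   IN={a@B3, b@B2, d@B0, e@B1, f@B0}   OUT={a@B3, b@B2, d@B2, e@B1, f@B2}
  B3:   IN={a@B3, b@B2, d@B2, e@B1, f@B2}   OUT={a@B3, b@B2, d@B2, e@B1, f@B2}
  B4:   IN={a@B3, b@B2, d@B2, e@B1, f@B2}   OUT={a@B4, b@B2, d@B2, e@B4, f@B2}

Merge at B0 (entry node, so the boundary value {} is joined with the incoming edge(s)): IN[B0] = {} ⊔ OUT[B3] = {a@B3, b@B2, d@B2, e@B1, f@B2}
Applying B0's transfer function to that IN value gives OUT[B0] (row B0 above).

Answer: {a@B3, b@B2, d@B0, e@B1, f@B0}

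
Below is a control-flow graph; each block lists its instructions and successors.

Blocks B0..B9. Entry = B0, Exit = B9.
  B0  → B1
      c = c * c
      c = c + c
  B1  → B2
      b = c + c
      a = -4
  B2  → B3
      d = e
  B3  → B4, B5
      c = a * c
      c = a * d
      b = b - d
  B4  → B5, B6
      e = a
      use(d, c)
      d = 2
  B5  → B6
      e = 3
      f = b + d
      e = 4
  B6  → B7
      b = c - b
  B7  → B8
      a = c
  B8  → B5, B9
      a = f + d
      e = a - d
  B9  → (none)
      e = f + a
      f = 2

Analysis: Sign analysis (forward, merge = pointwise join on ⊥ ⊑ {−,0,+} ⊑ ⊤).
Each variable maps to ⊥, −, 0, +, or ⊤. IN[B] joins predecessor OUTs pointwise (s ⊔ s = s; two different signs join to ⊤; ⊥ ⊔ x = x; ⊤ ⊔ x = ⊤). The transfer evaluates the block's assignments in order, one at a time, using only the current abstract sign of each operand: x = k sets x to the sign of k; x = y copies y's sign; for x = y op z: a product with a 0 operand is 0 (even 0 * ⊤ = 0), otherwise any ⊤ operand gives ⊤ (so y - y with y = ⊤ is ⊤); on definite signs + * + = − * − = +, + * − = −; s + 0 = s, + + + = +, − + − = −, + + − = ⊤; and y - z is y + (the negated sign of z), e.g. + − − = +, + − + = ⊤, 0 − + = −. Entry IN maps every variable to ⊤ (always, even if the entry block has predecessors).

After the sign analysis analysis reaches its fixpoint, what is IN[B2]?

Fixpoint table:
  B0:  IN=(all ⊤)  OUT=(all ⊤)
  B1:  IN=(all ⊤)  OUT={a:-; rest ⊤}
  B2:  IN={a:-; rest ⊤}  OUT={a:-; rest ⊤}
  B3:  IN={a:-; rest ⊤}  OUT={a:-; rest ⊤}
  B4:  IN={a:-; rest ⊤}  OUT={a:-, d:+, e:-; rest ⊤}
  B5:  IN=(all ⊤)  OUT={e:+; rest ⊤}
  B6:  IN=(all ⊤)  OUT=(all ⊤)
  B7:  IN=(all ⊤)  OUT=(all ⊤)
  B8:  IN=(all ⊤)  OUT=(all ⊤)
  B9:  IN=(all ⊤)  OUT={f:+; rest ⊤}

Merge at B2: IN[B2] = OUT[B1] = {a: -, b: ⊤, c: ⊤, d: ⊤, e: ⊤, f: ⊤}

Answer: {a: -, b: ⊤, c: ⊤, d: ⊤, e: ⊤, f: ⊤}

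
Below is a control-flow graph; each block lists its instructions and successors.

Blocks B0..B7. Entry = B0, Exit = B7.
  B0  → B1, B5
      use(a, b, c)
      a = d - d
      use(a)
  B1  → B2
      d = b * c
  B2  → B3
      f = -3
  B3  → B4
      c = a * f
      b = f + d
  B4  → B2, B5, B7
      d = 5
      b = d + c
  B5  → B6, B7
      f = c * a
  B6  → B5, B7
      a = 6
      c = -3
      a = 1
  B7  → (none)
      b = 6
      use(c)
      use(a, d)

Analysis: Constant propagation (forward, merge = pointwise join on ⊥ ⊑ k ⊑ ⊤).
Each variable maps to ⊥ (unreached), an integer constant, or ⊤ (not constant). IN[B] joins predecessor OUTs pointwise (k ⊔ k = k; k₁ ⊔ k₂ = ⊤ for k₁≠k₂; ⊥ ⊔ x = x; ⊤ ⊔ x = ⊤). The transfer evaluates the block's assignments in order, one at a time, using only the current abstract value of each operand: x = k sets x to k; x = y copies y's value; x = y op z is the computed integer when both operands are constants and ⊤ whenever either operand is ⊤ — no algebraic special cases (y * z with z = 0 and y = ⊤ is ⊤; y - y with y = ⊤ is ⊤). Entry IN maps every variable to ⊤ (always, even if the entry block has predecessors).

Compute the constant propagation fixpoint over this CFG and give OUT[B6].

Converged values:
  B0:  IN=(all ⊤)  OUT=(all ⊤)
  B1:  IN=(all ⊤)  OUT=(all ⊤)
  B2:  IN=(all ⊤)  OUT={f:-3; rest ⊤}
  B3:  IN={f:-3; rest ⊤}  OUT={f:-3; rest ⊤}
  B4:  IN={f:-3; rest ⊤}  OUT={d:5, f:-3; rest ⊤}
  B5:  IN=(all ⊤)  OUT=(all ⊤)
  B6:  IN=(all ⊤)  OUT={a:1, c:-3; rest ⊤}
  B7:  IN=(all ⊤)  OUT={b:6; rest ⊤}

Merge at B6: IN[B6] = OUT[B5] = {a: ⊤, b: ⊤, c: ⊤, d: ⊤, e: ⊤, f: ⊤}
Applying B6's transfer function to that IN value gives OUT[B6] (row B6 above).

Answer: {a: 1, b: ⊤, c: -3, d: ⊤, e: ⊤, f: ⊤}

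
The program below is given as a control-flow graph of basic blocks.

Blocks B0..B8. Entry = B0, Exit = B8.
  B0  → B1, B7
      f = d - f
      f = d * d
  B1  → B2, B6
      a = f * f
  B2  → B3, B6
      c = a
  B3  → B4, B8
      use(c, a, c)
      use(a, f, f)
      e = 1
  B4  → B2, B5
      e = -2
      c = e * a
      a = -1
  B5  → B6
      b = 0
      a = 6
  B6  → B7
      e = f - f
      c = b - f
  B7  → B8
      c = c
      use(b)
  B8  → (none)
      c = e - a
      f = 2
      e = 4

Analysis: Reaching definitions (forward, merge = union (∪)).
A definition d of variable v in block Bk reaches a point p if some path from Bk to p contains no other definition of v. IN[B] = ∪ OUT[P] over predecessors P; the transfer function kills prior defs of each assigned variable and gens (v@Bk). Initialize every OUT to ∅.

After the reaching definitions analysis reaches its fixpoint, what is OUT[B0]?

Fixpoint table:
  B0:   IN={}   OUT={f@B0}
  B1:   IN={f@B0}   OUT={a@B1, f@B0}
  B2:   IN={a@B1, a@B4, c@B4, e@B4, f@B0}   OUT={a@B1, a@B4, c@B2, e@B4, f@B0}
  B3:   IN={a@B1, a@B4, c@B2, e@B4, f@B0}   OUT={a@B1, a@B4, c@B2, e@B3, f@B0}
  B4:   IN={a@B1, a@B4, c@B2, e@B3, f@B0}   OUT={a@B4, c@B4, e@B4, f@B0}
  B5:   IN={a@B4, c@B4, e@B4, f@B0}   OUT={a@B5, b@B5, c@B4, e@B4, f@B0}
  B6:   IN={a@B1, a@B4, a@B5, b@B5, c@B2, c@B4, e@B4, f@B0}   OUT={a@B1, a@B4, a@B5, b@B5, c@B6, e@B6, f@B0}
  B7:   IN={a@B1, a@B4, a@B5, b@B5, c@B6, e@B6, f@B0}   OUT={a@B1, a@B4, a@B5, b@B5, c@B7, e@B6, f@B0}
  B8:   IN={a@B1, a@B4, a@B5, b@B5, c@B2, c@B7, e@B3, e@B6, f@B0}   OUT={a@B1, a@B4, a@B5, b@B5, c@B8, e@B8, f@B8}

B0 is the boundary node: IN[B0] = {}
Applying B0's transfer function to that IN value gives OUT[B0] (row B0 above).

Answer: {f@B0}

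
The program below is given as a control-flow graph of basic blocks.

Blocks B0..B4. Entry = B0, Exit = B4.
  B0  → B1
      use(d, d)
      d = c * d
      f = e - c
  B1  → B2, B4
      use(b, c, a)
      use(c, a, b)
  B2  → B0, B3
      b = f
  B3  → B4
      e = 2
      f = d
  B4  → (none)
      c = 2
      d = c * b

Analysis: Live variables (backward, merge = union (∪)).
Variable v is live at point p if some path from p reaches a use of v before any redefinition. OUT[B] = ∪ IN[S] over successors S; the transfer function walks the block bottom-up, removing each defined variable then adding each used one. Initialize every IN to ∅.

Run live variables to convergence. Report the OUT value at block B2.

Fixpoint table:
  B0:   IN={a, b, c, d, e}   OUT={a, b, c, d, e, f}
  B1:   IN={a, b, c, d, e, f}   OUT={a, b, c, d, e, f}
  B2:   IN={a, c, d, e, f}   OUT={a, b, c, d, e}
  B3:   IN={b, d}   OUT={b}
  B4:   IN={b}   OUT={}

Merge at B2: OUT[B2] = IN[B0] ⊔ IN[B3] = {a, b, c, d, e}

Answer: {a, b, c, d, e}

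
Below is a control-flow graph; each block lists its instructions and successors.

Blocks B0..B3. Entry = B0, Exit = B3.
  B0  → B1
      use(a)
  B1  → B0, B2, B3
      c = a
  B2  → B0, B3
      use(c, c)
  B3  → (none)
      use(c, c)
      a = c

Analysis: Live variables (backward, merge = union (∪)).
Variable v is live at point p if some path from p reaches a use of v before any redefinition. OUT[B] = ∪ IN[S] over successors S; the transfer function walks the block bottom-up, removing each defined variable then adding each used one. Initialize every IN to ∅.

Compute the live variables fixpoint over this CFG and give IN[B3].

Fixpoint table:
  B0: | IN={a} | OUT={a}
  B1: | IN={a} | OUT={a, c}
  B2: | IN={a, c} | OUT={a, c}
  B3: | IN={c} | OUT={}

B3 is the boundary node: OUT[B3] = {}
Applying B3's transfer function to that OUT value gives IN[B3] (row B3 above).

Answer: {c}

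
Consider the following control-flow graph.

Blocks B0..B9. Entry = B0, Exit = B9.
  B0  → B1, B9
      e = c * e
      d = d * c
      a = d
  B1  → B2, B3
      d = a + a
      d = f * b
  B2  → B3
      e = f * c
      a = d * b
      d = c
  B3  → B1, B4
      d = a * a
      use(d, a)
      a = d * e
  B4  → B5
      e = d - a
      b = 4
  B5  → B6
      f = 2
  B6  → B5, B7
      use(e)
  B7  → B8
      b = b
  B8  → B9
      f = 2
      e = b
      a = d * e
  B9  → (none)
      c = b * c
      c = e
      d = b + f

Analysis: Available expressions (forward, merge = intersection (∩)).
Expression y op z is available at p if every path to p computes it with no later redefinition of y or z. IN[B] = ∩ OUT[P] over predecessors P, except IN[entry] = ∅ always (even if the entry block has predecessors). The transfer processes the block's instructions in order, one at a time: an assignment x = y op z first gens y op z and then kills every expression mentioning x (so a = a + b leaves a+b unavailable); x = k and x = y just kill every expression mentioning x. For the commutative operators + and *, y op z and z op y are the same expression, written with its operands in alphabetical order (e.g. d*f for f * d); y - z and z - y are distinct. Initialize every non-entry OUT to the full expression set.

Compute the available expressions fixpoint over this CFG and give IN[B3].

Fixpoint table:
  B0:  IN={}  OUT={}
  B1:  IN={}  OUT={a+a, b*f}
  B2:  IN={a+a, b*f}  OUT={b*f, c*f}
  B3:  IN={b*f}  OUT={b*f, d*e}
  B4:  IN={b*f, d*e}  OUT={d-a}
  B5:  IN={d-a}  OUT={d-a}
  B6:  IN={d-a}  OUT={d-a}
  B7:  IN={d-a}  OUT={d-a}
  B8:  IN={d-a}  OUT={d*e}
  B9:  IN={}  OUT={b+f}

Merge at B3: IN[B3] = OUT[B1] ∩ OUT[B2] = {b*f}

Answer: {b*f}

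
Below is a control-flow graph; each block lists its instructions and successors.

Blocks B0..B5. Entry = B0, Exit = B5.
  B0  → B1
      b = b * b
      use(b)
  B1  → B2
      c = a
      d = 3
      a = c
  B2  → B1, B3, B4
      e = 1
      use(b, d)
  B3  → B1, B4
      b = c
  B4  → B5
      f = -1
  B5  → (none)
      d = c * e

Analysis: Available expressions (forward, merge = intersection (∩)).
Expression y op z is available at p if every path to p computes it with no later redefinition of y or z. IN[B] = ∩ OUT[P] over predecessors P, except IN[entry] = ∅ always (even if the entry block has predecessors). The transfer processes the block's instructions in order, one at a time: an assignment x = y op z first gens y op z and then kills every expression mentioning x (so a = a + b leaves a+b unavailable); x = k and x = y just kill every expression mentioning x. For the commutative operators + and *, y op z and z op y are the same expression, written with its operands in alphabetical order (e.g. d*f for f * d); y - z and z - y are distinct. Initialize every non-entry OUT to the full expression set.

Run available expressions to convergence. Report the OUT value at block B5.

Answer: {c*e}

Derivation:
Converged values:
  B0: | IN={} | OUT={}
  B1: | IN={} | OUT={}
  B2: | IN={} | OUT={}
  B3: | IN={} | OUT={}
  B4: | IN={} | OUT={}
  B5: | IN={} | OUT={c*e}

Merge at B5: IN[B5] = OUT[B4] = {}
Applying B5's transfer function to that IN value gives OUT[B5] (row B5 above).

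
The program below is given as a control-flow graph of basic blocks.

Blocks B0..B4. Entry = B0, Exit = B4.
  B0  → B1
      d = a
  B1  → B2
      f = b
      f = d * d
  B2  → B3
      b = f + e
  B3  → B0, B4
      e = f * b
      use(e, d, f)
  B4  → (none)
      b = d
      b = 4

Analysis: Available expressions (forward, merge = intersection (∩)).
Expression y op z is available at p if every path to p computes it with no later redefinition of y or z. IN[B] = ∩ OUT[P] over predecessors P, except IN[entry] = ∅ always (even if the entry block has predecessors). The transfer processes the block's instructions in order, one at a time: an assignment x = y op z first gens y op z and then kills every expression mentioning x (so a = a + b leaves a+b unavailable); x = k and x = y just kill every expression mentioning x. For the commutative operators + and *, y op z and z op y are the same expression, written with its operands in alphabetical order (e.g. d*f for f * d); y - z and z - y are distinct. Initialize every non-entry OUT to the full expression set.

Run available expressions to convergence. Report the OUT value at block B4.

Answer: {d*d}

Working:
Per-block solution:
  B0: | IN={} | OUT={}
  B1: | IN={} | OUT={d*d}
  B2: | IN={d*d} | OUT={d*d, e+f}
  B3: | IN={d*d, e+f} | OUT={b*f, d*d}
  B4: | IN={b*f, d*d} | OUT={d*d}

Merge at B4: IN[B4] = OUT[B3] = {b*f, d*d}
Applying B4's transfer function to that IN value gives OUT[B4] (row B4 above).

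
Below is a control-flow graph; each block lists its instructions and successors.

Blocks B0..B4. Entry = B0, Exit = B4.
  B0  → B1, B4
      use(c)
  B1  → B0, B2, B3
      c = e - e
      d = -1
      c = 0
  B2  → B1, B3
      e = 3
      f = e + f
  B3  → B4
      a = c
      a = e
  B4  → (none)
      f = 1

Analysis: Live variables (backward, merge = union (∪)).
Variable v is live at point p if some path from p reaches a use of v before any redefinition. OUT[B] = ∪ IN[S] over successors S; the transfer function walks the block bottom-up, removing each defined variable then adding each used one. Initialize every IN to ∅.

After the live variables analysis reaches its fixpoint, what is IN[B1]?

Fixpoint table:
  B0:   IN={c, e, f}   OUT={e, f}
  B1:   IN={e, f}   OUT={c, e, f}
  B2:   IN={c, f}   OUT={c, e, f}
  B3:   IN={c, e}   OUT={}
  B4:   IN={}   OUT={}

Merge at B1: OUT[B1] = IN[B0] ⊔ IN[B2] ⊔ IN[B3] = {c, e, f}
Applying B1's transfer function to that OUT value gives IN[B1] (row B1 above).

Answer: {e, f}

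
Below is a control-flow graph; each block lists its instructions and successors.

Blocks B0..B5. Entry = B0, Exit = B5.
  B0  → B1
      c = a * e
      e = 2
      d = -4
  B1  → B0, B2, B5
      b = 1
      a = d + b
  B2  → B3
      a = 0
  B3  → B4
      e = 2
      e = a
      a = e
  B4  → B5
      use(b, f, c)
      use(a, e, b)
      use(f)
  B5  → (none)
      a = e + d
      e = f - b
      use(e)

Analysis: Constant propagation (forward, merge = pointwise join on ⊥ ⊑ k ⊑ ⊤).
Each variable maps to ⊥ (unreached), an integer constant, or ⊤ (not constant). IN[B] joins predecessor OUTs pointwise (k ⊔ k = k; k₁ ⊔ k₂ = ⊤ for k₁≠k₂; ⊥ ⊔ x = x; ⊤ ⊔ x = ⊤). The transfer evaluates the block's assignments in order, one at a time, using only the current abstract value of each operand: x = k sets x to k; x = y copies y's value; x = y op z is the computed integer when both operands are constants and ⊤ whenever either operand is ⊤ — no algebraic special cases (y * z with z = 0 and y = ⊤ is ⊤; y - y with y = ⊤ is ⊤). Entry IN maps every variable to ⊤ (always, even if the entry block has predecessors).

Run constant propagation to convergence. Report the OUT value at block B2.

Answer: {a: 0, b: 1, c: ⊤, d: -4, e: 2, f: ⊤}

Working:
Per-block solution:
  B0:   IN=(all ⊤)   OUT={d:-4, e:2; rest ⊤}
  B1:   IN={d:-4, e:2; rest ⊤}   OUT={a:-3, b:1, d:-4, e:2; rest ⊤}
  B2:   IN={a:-3, b:1, d:-4, e:2; rest ⊤}   OUT={a:0, b:1, d:-4, e:2; rest ⊤}
  B3:   IN={a:0, b:1, d:-4, e:2; rest ⊤}   OUT={a:0, b:1, d:-4, e:0; rest ⊤}
  B4:   IN={a:0, b:1, d:-4, e:0; rest ⊤}   OUT={a:0, b:1, d:-4, e:0; rest ⊤}
  B5:   IN={b:1, d:-4; rest ⊤}   OUT={b:1, d:-4; rest ⊤}

Merge at B2: IN[B2] = OUT[B1] = {a: -3, b: 1, c: ⊤, d: -4, e: 2, f: ⊤}
Applying B2's transfer function to that IN value gives OUT[B2] (row B2 above).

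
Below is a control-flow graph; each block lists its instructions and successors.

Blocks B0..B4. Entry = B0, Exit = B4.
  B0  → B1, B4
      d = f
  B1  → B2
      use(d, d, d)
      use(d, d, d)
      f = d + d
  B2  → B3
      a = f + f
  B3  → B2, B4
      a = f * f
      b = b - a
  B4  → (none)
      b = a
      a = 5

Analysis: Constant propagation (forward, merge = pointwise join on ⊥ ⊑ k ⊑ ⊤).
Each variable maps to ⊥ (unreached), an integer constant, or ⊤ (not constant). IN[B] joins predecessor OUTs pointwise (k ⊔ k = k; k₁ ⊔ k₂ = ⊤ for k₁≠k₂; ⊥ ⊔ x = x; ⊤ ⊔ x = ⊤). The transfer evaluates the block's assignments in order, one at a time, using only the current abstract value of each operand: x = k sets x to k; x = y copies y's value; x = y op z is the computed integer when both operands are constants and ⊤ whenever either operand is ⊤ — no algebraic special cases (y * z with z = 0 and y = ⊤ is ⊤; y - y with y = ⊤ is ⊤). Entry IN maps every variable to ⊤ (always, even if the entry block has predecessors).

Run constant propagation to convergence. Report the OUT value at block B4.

Answer: {a: 5, b: ⊤, c: ⊤, d: ⊤, e: ⊤, f: ⊤}

Working:
Fixpoint table:
  B0: | IN=(all ⊤) | OUT=(all ⊤)
  B1: | IN=(all ⊤) | OUT=(all ⊤)
  B2: | IN=(all ⊤) | OUT=(all ⊤)
  B3: | IN=(all ⊤) | OUT=(all ⊤)
  B4: | IN=(all ⊤) | OUT={a:5; rest ⊤}

Merge at B4: IN[B4] = OUT[B0] ⊔ OUT[B3] = {a: ⊤, b: ⊤, c: ⊤, d: ⊤, e: ⊤, f: ⊤}
Applying B4's transfer function to that IN value gives OUT[B4] (row B4 above).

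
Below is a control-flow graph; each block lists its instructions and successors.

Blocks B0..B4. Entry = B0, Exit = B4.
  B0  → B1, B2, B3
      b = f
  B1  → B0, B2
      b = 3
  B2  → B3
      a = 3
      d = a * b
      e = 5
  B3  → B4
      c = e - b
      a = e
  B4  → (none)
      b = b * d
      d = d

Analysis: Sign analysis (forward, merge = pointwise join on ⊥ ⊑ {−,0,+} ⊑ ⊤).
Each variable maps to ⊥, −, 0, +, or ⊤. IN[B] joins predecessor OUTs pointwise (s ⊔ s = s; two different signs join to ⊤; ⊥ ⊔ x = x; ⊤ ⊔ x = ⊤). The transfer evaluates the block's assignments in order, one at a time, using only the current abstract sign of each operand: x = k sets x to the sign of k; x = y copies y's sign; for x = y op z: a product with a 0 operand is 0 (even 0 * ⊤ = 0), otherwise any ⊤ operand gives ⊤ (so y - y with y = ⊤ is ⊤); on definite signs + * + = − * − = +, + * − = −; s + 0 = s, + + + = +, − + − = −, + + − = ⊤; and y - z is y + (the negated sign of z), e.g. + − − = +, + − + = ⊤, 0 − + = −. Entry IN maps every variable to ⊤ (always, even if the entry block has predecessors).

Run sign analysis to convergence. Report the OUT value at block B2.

Answer: {a: +, b: ⊤, c: ⊤, d: ⊤, e: +, f: ⊤}

Working:
Converged values:
  B0:   IN=(all ⊤)   OUT=(all ⊤)
  B1:   IN=(all ⊤)   OUT={b:+; rest ⊤}
  B2:   IN=(all ⊤)   OUT={a:+, e:+; rest ⊤}
  B3:   IN=(all ⊤)   OUT=(all ⊤)
  B4:   IN=(all ⊤)   OUT=(all ⊤)

Merge at B2: IN[B2] = OUT[B0] ⊔ OUT[B1] = {a: ⊤, b: ⊤, c: ⊤, d: ⊤, e: ⊤, f: ⊤}
Applying B2's transfer function to that IN value gives OUT[B2] (row B2 above).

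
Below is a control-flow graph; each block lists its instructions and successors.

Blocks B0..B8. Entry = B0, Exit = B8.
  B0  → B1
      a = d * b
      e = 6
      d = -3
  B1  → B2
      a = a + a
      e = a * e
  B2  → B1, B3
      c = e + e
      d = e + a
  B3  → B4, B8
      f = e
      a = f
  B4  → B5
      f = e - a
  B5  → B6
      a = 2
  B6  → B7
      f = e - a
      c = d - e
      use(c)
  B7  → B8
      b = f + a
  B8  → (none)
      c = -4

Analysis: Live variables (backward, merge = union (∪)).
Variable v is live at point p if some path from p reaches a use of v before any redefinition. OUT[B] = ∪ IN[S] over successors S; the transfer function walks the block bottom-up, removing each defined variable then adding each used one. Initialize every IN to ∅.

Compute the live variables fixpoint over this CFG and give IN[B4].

Answer: {a, d, e}

Derivation:
Per-block solution:
  B0:  IN={b, d}  OUT={a, e}
  B1:  IN={a, e}  OUT={a, e}
  B2:  IN={a, e}  OUT={a, d, e}
  B3:  IN={d, e}  OUT={a, d, e}
  B4:  IN={a, d, e}  OUT={d, e}
  B5:  IN={d, e}  OUT={a, d, e}
  B6:  IN={a, d, e}  OUT={a, f}
  B7:  IN={a, f}  OUT={}
  B8:  IN={}  OUT={}

Merge at B4: OUT[B4] = IN[B5] = {d, e}
Applying B4's transfer function to that OUT value gives IN[B4] (row B4 above).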